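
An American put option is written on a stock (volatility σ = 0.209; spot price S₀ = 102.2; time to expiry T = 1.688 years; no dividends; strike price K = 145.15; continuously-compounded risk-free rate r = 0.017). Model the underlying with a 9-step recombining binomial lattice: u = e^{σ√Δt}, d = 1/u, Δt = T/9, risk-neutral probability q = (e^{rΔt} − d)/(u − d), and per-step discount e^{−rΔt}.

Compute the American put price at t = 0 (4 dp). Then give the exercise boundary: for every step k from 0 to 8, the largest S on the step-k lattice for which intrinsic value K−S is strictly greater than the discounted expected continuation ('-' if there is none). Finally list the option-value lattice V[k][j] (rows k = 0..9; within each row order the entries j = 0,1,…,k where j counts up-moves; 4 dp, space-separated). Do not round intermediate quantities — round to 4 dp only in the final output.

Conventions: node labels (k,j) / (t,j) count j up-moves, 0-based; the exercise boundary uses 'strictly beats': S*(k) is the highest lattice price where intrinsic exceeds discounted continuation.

price = 43.0111
boundary = - 93.3559 102.2000 93.3559 102.2000 93.3559 102.2000 111.8820 122.4812
tree:
43.0111
51.7941 34.3283
59.8729 42.9500 25.7540
67.2526 51.7941 33.8309 17.6802
73.9937 59.8729 42.9500 24.7459 10.5859
80.1514 67.2526 51.7941 33.3313 16.1469 4.9810
85.7762 73.9937 59.8729 42.9500 23.7335 8.5114 1.4115
90.9143 80.1514 67.2526 51.7941 33.2680 14.1597 2.8040 0.0000
95.6077 85.7762 73.9937 59.8729 42.9500 22.6688 5.5702 0.0000 0.0000
99.8950 90.9143 80.1514 67.2526 51.7941 33.2680 11.0654 0.0000 0.0000 0.0000

params: Δt=0.18756 u=1.09474 d=0.91346 q=0.49500 e^(-rΔt)=0.99682
t_9 payoffs: 99.8950 90.9143 80.1514 67.2526 51.7941 33.2680 11.0654 0.0000 0.0000 0.0000
t_8: node(8,0) S=49.5423 payoff=95.6077 vs cont=95.1456 → 95.6077 [stop]  node(8,1) S=59.3738 payoff=85.7762 vs cont=85.3141 → 85.7762 [stop]  node(8,2) S=71.1563 payoff=73.9937 vs cont=73.5316 → 73.9937 [stop]  node(8,3) S=85.2771 payoff=59.8729 vs cont=59.4109 → 59.8729 [stop]  node(8,4) S=102.2000 payoff=42.9500 vs cont=42.4879 → 42.9500 [stop]  node(8,5) S=122.4812 payoff=22.6688 vs cont=22.2067 → 22.6688 [stop]  node(8,6) S=146.7872 payoff=0.0000 vs cont=5.5702 → 5.5702 [wait]  node(8,7) S=175.9166 payoff=0.0000 vs cont=0.0000 → 0.0000 [wait]  node(8,8) S=210.8266 payoff=0.0000 vs cont=0.0000 → 0.0000 [wait]  ⇒ S*(8)=122.4812
t_7: node(7,0) S=54.2357 payoff=90.9143 vs cont=90.4522 → 90.9143 [stop]  node(7,1) S=64.9986 payoff=80.1514 vs cont=79.6893 → 80.1514 [stop]  node(7,2) S=77.8974 payoff=67.2526 vs cont=66.7905 → 67.2526 [stop]  node(7,3) S=93.3559 payoff=51.7941 vs cont=51.3321 → 51.7941 [stop]  node(7,4) S=111.8820 payoff=33.2680 vs cont=32.8059 → 33.2680 [stop]  node(7,5) S=134.0846 payoff=11.0654 vs cont=14.1597 → 14.1597 [wait]  node(7,6) S=160.6932 payoff=0.0000 vs cont=2.8040 → 2.8040 [wait]  node(7,7) S=192.5822 payoff=0.0000 vs cont=0.0000 → 0.0000 [wait]  ⇒ S*(7)=111.8820
t_6: node(6,0) S=59.3738 payoff=85.7762 vs cont=85.3141 → 85.7762 [stop]  node(6,1) S=71.1563 payoff=73.9937 vs cont=73.5316 → 73.9937 [stop]  node(6,2) S=85.2771 payoff=59.8729 vs cont=59.4109 → 59.8729 [stop]  node(6,3) S=102.2000 payoff=42.9500 vs cont=42.4879 → 42.9500 [stop]  node(6,4) S=122.4812 payoff=22.6688 vs cont=23.7335 → 23.7335 [wait]  node(6,5) S=146.7872 payoff=0.0000 vs cont=8.5114 → 8.5114 [wait]  node(6,6) S=175.9166 payoff=0.0000 vs cont=1.4115 → 1.4115 [wait]  ⇒ S*(6)=102.2000
t_5: node(5,0) S=64.9986 payoff=80.1514 vs cont=79.6893 → 80.1514 [stop]  node(5,1) S=77.8974 payoff=67.2526 vs cont=66.7905 → 67.2526 [stop]  node(5,2) S=93.3559 payoff=51.7941 vs cont=51.3321 → 51.7941 [stop]  node(5,3) S=111.8820 payoff=33.2680 vs cont=33.3313 → 33.3313 [wait]  node(5,4) S=134.0846 payoff=11.0654 vs cont=16.1469 → 16.1469 [wait]  node(5,5) S=160.6932 payoff=0.0000 vs cont=4.9810 → 4.9810 [wait]  ⇒ S*(5)=93.3559
t_4: node(4,0) S=71.1563 payoff=73.9937 vs cont=73.5316 → 73.9937 [stop]  node(4,1) S=85.2771 payoff=59.8729 vs cont=59.4109 → 59.8729 [stop]  node(4,2) S=102.2000 payoff=42.9500 vs cont=42.5192 → 42.9500 [stop]  node(4,3) S=122.4812 payoff=22.6688 vs cont=24.7459 → 24.7459 [wait]  node(4,4) S=146.7872 payoff=0.0000 vs cont=10.5859 → 10.5859 [wait]  ⇒ S*(4)=102.2000
t_3: node(3,0) S=77.8974 payoff=67.2526 vs cont=66.7905 → 67.2526 [stop]  node(3,1) S=93.3559 payoff=51.7941 vs cont=51.3321 → 51.7941 [stop]  node(3,2) S=111.8820 payoff=33.2680 vs cont=33.8309 → 33.8309 [wait]  node(3,3) S=134.0846 payoff=11.0654 vs cont=17.6802 → 17.6802 [wait]  ⇒ S*(3)=93.3559
t_2: node(2,0) S=85.2771 payoff=59.8729 vs cont=59.4109 → 59.8729 [stop]  node(2,1) S=102.2000 payoff=42.9500 vs cont=42.7657 → 42.9500 [stop]  node(2,2) S=122.4812 payoff=22.6688 vs cont=25.7540 → 25.7540 [wait]  ⇒ S*(2)=102.2000
t_1: node(1,0) S=93.3559 payoff=51.7941 vs cont=51.3321 → 51.7941 [stop]  node(1,1) S=111.8820 payoff=33.2680 vs cont=34.3283 → 34.3283 [wait]  ⇒ S*(1)=93.3559
t_0: node(0,0) S=102.2000 payoff=42.9500 vs cont=43.0111 → 43.0111 [wait]  ⇒ S*(0)=-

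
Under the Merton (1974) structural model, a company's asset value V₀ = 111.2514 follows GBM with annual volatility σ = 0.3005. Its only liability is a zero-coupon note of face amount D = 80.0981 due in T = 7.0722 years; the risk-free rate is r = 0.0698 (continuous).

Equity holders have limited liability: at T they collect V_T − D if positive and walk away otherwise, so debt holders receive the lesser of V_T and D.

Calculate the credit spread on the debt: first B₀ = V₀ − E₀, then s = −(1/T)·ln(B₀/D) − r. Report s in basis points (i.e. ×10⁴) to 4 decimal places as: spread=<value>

spread=133.8442

Equity is a call on the firm's assets struck at D = 80.0981:
d₁ = [ln(V₀/D) + (r + σ²/2)T] / (σ√T)
   = [ln(111.2514/80.0981) + (0.0698 + 0.5·0.3005²)·7.0722] / (0.3005·√7.0722)
   = [0.328540 + 0.812950] / 0.799138 = 1.428403
d₂ = d₁ − σ√T = 1.428403 − 0.799138 = 0.629265
N(d₁) = 0.923412,  N(d₂) = 0.735412,  e^(−rT) = 0.610401
E₀ = V₀·N(d₁) − D·e^(−rT)·N(d₂)
   = 111.2514·0.923412 − 80.0981·0.610401·0.735412 = 66.775152
B₀ = V₀ − E₀ = 111.2514 − 66.775152 = 44.476248
spread = −(1/T)·ln(B₀/D) − r = −(1/7.0722)·ln(44.476248/80.0981) − 0.0698 = 0.01338442
in basis points: 0.01338442 × 10⁴ = 133.8442 bp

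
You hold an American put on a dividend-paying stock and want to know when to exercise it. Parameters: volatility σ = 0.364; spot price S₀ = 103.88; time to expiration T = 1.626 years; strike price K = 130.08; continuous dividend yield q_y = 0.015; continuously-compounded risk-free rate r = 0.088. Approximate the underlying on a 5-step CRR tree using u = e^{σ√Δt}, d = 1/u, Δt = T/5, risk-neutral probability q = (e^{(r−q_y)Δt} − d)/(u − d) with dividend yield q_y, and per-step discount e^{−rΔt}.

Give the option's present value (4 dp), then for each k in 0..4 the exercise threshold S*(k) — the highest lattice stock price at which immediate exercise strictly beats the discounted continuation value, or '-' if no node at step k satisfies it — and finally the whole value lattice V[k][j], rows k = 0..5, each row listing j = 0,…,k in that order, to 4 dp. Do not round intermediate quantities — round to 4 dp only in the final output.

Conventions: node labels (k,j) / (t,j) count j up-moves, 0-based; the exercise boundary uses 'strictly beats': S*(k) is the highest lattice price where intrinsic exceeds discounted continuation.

params: Δt=0.32520 u=1.23069 d=0.81255 q=0.50575 e^(-rΔt)=0.97179
t_5 payoffs: 93.2852 74.3505 45.6721 2.2358 0.0000 0.0000
t_4: node(4,0) S=45.2831 payoff=84.7969 vs cont=81.3475 → 84.7969 [stop]  node(4,1) S=68.5858 payoff=61.4942 vs cont=58.1582 → 61.4942 [stop]  node(4,2) S=103.8800 payoff=26.2000 vs cont=23.0357 → 26.2000 [stop]  node(4,3) S=157.3367 payoff=0.0000 vs cont=1.0739 → 1.0739 [wait]  node(4,4) S=238.3022 payoff=0.0000 vs cont=0.0000 → 0.0000 [wait]  ⇒ S*(4)=103.8800
t_3: node(3,0) S=55.7295 payoff=74.3505 vs cont=70.9519 → 74.3505 [stop]  node(3,1) S=84.4079 payoff=45.6721 vs cont=42.4131 → 45.6721 [stop]  node(3,2) S=127.8442 payoff=2.2358 vs cont=13.1119 → 13.1119 [wait]  node(3,3) S=193.6328 payoff=0.0000 vs cont=0.5158 → 0.5158 [wait]  ⇒ S*(3)=84.4079
t_2: node(2,0) S=68.5858 payoff=61.4942 vs cont=58.1582 → 61.4942 [stop]  node(2,1) S=103.8800 payoff=26.2000 vs cont=28.3810 → 28.3810 [wait]  node(2,2) S=157.3367 payoff=0.0000 vs cont=6.5513 → 6.5513 [wait]  ⇒ S*(2)=68.5858
t_1: node(1,0) S=84.4079 payoff=45.6721 vs cont=43.4850 → 45.6721 [stop]  node(1,1) S=127.8442 payoff=2.2358 vs cont=16.8515 → 16.8515 [wait]  ⇒ S*(1)=84.4079
t_0: node(0,0) S=103.8800 payoff=26.2000 vs cont=30.2190 → 30.2190 [wait]  ⇒ S*(0)=-

price = 30.2190
boundary = - 84.4079 68.5858 84.4079 103.8800
tree:
30.2190
45.6721 16.8515
61.4942 28.3810 6.5513
74.3505 45.6721 13.1119 0.5158
84.7969 61.4942 26.2000 1.0739 0.0000
93.2852 74.3505 45.6721 2.2358 0.0000 0.0000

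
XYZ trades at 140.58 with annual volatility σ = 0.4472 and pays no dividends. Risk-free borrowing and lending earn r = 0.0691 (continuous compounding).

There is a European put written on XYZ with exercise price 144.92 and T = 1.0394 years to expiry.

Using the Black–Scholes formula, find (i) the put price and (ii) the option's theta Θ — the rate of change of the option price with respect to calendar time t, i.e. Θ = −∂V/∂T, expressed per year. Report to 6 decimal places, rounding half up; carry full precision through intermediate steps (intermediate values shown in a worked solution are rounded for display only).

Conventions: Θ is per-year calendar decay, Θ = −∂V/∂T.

price = 22.084638
Θ = -6.522574

σ√T = 0.4472·√1.0394 = 0.455925
d₁ = (ln(S/K) + (r+σ²/2)T) / (σ√T) = (ln(140.58/144.92) + (0.0691+0.4472²/2)·1.0394) / 0.455925 = (-0.030405 + 0.175756) / 0.455925 = 0.318805
d₂ = d₁ − σ√T = 0.318805 − 0.455925 = -0.137120
e^{−rT} = 0.930696
N(−d₁) = 0.374937,  N(−d₂) = 0.554532
Put price V = K·e^{−rT}·N(−d₂) − S·N(−d₁) = 74.793309 − 52.708672 = 22.084638
φ(d₁) = (1/√(2π))·e^{−d₁²/2} = 0.379175
Θ = −S·φ(d₁)·σ/(2√T) + r·K·e^{−rT}·N(−d₂) = −11.690792 + 5.168218 = -6.522574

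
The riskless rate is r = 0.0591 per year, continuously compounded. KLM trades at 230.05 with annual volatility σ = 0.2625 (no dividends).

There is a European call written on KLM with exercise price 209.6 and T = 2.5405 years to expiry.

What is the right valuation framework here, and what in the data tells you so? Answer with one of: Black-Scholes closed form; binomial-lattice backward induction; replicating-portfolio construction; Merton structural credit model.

framework: Black-Scholes closed form

Key observation: everything needed for the exact continuous-time valuation of the European call on KLM (strike 209.6) is given, and no feature rules the closed form out.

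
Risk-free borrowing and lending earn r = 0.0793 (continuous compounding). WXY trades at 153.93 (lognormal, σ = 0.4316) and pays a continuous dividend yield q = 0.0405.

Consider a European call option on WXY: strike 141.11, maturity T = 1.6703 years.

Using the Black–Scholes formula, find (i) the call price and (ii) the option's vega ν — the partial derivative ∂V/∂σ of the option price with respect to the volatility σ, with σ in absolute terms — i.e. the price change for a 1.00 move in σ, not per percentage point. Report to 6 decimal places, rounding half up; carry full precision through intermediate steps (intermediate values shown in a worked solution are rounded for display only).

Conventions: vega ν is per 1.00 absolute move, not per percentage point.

σ√T = 0.4316·√1.6703 = 0.557800
d₁ = (ln(S/K) + (r−q+σ²/2)T) / (σ√T) = (ln(153.93/141.11) + (0.0793−0.0405+0.4316²/2)·1.6703) / 0.557800 = (0.086958 + 0.220378) / 0.557800 = 0.550979
d₂ = d₁ − σ√T = 0.550979 − 0.557800 = -0.006821
e^{−rT} = 0.875943
e^{−qT} = 0.934590
N(d₁) = 0.709176,  N(d₂) = 0.497279
Call price V = S·e^{−qT}·N(d₁) − K·e^{−rT}·N(d₂) = 102.023113 − 61.465785 = 40.557327
φ(d₁) = (1/√(2π))·e^{−d₁²/2} = 0.342759
ν = S·e^{−qT}·φ(d₁)·√T = 63.728047

price = 40.557327
ν = 63.728047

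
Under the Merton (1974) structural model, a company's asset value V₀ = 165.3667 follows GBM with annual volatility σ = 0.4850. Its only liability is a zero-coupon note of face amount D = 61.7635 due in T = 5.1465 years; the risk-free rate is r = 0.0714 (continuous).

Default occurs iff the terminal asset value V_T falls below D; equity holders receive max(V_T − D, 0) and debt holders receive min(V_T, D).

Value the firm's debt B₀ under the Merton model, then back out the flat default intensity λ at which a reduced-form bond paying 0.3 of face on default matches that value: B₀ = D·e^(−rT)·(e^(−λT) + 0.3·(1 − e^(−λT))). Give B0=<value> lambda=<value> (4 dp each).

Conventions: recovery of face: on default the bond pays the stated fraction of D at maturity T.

With assets at 165.3667 and a single debt payment of 61.7635 at 5.1465 years:
d₁ = [ln(V₀/D) + (r + σ²/2)T] / (σ√T)
   = [ln(165.3667/61.7635) + (0.0714 + 0.5·0.4850²)·5.1465] / (0.4850·√5.1465)
   = [0.984853 + 0.972753] / 1.100266 = 1.779211
d₂ = d₁ − σ√T = 1.779211 − 1.100266 = 0.678945
N(d₁) = 0.962397,  N(d₂) = 0.751414,  e^(−rT) = 0.692491
E₀ = V₀·N(d₁) − D·e^(−rT)·N(d₂)
   = 165.3667·0.962397 − 61.7635·0.692491·0.751414 = 127.010024
B₀ = V₀ − E₀ = 165.3667 − 127.010024 = 38.356676
e^(−λT) = (B₀·e^(rT)/D − 0.3)/(1 − 0.3) = (38.3567·1.444062/61.7635 − 0.3)/0.7 = 0.85257034
λ = −ln(0.85257034)/5.1465 = 0.030992

B0=38.3567 lambda=0.0310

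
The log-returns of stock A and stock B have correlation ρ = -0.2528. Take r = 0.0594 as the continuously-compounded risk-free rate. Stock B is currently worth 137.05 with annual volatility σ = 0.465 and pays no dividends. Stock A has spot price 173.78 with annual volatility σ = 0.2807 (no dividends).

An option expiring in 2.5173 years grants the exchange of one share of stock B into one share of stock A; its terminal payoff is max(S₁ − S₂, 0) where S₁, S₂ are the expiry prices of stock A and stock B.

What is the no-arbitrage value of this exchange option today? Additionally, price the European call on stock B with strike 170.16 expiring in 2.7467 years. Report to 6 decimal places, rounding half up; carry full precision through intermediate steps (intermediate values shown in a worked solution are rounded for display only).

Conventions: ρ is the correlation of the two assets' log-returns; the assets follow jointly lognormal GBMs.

σ_eff = √(σ₁² + σ₂² − 2ρσ₁σ₂) = √(0.2807² + 0.465² − 2·-0.2528·0.2807·0.465) = 0.600842
d₁ = (ln(S₁/S₂) + (q₂ − q₁ + σ_eff²/2)T) / (σ_eff√T) = (ln(173.78/137.05) + (0.0 − 0.0 + 0.180506)·2.5173) / 0.953296 = 0.725725
d₂ = d₁ − σ_eff√T = 0.725725 − 0.953296 = -0.227571
N(d₁) = 0.765996,  N(d₂) = 0.409990
V = S₁·e^{−q₁T}·N(d₁) − S₂·e^{−q₂T}·N(d₂) = 133.114852 − 56.189121 = 76.925731
[vanilla: stock B call K=170.16]
σ√T = 0.465·√2.7467 = 0.770652
d₁ = (ln(S/K) + (r+σ²/2)T) / (σ√T) = (ln(137.05/170.16) + (0.0594+0.465²/2)·2.7467) / 0.770652 = (-0.216393 + 0.460107) / 0.770652 = 0.316243
d₂ = d₁ − σ√T = 0.316243 − 0.770652 = -0.454410
e^{−rT} = 0.849460
N(d₁) = 0.624091,  N(d₂) = 0.324767
price = S·N(d₁) − K·e^{−rT}·N(d₂) = 85.531653 − 46.943176 = 38.588477

exchange price = 76.925731
price(stock B call K=170.16) = 38.588477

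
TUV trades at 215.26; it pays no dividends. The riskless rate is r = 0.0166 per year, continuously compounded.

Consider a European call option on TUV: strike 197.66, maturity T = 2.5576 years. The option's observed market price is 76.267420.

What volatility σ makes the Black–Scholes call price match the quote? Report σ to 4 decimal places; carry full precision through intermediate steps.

At σ = 0.4977 the Black–Scholes value reproduces the quote:
σ√T = 0.4977·√2.5576 = 0.795947
d₁ = (ln(S/K) + (r+σ²/2)T) / (σ√T) = (ln(215.26/197.66) + (0.0166+0.4977²/2)·2.5576) / 0.795947 = (0.085298 + 0.359222) / 0.795947 = 0.558480
d₂ = d₁ − σ√T = 0.558480 − 0.795947 = -0.237467
e^{−rT} = 0.958432
N(d₁) = 0.711742,  N(d₂) = 0.406147
V = S·N(d₁) − K·e^{−rT}·N(d₂) = 153.209477 − 76.942057 = 76.267420 (matching the quote); vega is positive throughout, so no other σ reproduces this price

sigma = 0.4977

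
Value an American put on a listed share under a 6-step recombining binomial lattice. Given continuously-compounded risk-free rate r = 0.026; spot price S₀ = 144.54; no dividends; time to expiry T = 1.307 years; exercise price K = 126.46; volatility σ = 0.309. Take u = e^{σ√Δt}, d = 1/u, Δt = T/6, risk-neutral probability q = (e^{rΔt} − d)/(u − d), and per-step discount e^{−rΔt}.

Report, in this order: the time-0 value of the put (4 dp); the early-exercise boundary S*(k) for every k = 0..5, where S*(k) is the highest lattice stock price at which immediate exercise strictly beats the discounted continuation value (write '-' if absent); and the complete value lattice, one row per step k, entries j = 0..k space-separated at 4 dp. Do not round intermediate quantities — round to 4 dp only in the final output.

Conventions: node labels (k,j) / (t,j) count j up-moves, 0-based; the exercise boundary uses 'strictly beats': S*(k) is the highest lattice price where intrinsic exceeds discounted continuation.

Δt=0.21783, u=1.15514, d=0.86570, q=0.48363, disc=e^(-rΔt)=0.99435
k=6 terminal: V=max(K-S,0) → 65.6201 45.2789 18.1368 0.0000 0.0000 0.0000 0.0000
k=5: j=0 S=70.2784 intr=56.1816 cont=55.4674 V=56.1816[EX]; j=1 S=93.7753 intr=32.6847 cont=31.9705 V=32.6847[EX]; j=2 S=125.1281 intr=1.3319 cont=9.3124 V=9.3124[hold]; j=3 S=166.9634 intr=0.0000 cont=0.0000 V=0.0000[hold]; j=4 S=222.7860 intr=0.0000 cont=0.0000 V=0.0000[hold]; j=5 S=297.2722 intr=0.0000 cont=0.0000 V=0.0000[hold]  S*(5)=93.7753
k=4: j=0 S=81.1811 intr=45.2789 cont=44.5647 V=45.2789[EX]; j=1 S=108.3232 intr=18.1368 cont=21.2604 V=21.2604[hold]; j=2 S=144.5400 intr=0.0000 cont=4.7815 V=4.7815[hold]; j=3 S=192.8655 intr=0.0000 cont=0.0000 V=0.0000[hold]; j=4 S=257.3482 intr=0.0000 cont=0.0000 V=0.0000[hold]  S*(4)=81.1811
k=3: j=0 S=93.7753 intr=32.6847 cont=33.4727 V=33.4727[hold]; j=1 S=125.1281 intr=1.3319 cont=13.2156 V=13.2156[hold]; j=2 S=166.9634 intr=0.0000 cont=2.4551 V=2.4551[hold]; j=3 S=222.7860 intr=0.0000 cont=0.0000 V=0.0000[hold]  S*(3)=-
k=2: j=0 S=108.3232 intr=18.1368 cont=23.5420 V=23.5420[hold]; j=1 S=144.5400 intr=0.0000 cont=7.9662 V=7.9662[hold]; j=2 S=192.8655 intr=0.0000 cont=1.2606 V=1.2606[hold]  S*(2)=-
k=1: j=0 S=125.1281 intr=1.3319 cont=15.9187 V=15.9187[hold]; j=1 S=166.9634 intr=0.0000 cont=4.6965 V=4.6965[hold]  S*(1)=-
k=0: j=0 S=144.5400 intr=0.0000 cont=10.4320 V=10.4320[hold]  S*(0)=-

price = 10.4320
boundary = - - - - 81.1811 93.7753
tree:
10.4320
15.9187 4.6965
23.5420 7.9662 1.2606
33.4727 13.2156 2.4551 0.0000
45.2789 21.2604 4.7815 0.0000 0.0000
56.1816 32.6847 9.3124 0.0000 0.0000 0.0000
65.6201 45.2789 18.1368 0.0000 0.0000 0.0000 0.0000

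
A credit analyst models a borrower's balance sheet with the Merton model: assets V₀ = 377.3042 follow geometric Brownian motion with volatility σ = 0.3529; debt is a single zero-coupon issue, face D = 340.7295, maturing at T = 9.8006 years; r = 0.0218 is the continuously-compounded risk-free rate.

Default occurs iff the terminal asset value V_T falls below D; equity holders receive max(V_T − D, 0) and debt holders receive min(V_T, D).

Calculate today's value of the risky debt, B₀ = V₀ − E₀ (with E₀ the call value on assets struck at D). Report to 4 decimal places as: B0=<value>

B0=184.4908

With assets at 377.3042 and a single debt payment of 340.7295 at 9.8006 years:
d₁ = [ln(V₀/D) + (r + σ²/2)T] / (σ√T)
   = [ln(377.3042/340.7295) + (0.0218 + 0.5·0.3529²)·9.8006] / (0.3529·√9.8006)
   = [0.101963 + 0.823929] / 1.104786 = 0.838073
d₂ = d₁ − σ√T = 0.838073 − 1.104786 = -0.266712
N(d₁) = 0.799005,  N(d₂) = 0.394845,  e^(−rT) = 0.807629
E₀ = V₀·N(d₁) − D·e^(−rT)·N(d₂)
   = 377.3042·0.799005 − 340.7295·0.807629·0.394845 = 192.813355
B₀ = V₀ − E₀ = 377.3042 − 192.813355 = 184.490845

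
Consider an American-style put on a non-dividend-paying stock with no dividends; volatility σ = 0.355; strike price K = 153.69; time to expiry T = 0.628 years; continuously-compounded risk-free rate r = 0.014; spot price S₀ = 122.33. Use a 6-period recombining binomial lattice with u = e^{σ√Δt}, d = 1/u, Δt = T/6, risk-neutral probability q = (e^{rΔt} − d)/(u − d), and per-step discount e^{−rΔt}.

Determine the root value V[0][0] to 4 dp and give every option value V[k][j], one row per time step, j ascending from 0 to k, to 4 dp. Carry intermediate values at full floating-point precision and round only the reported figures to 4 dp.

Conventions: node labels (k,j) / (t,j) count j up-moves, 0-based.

price = 34.7085
tree:
34.7085
45.2064 23.3365
56.4656 33.0342 12.8045
67.0145 44.6329 20.4534 4.4805
76.4188 56.4656 31.3600 8.5908 0.0000
84.8028 67.0145 44.6329 16.4718 0.0000 0.0000
92.2771 76.4188 56.4656 31.3600 0.0000 0.0000 0.0000

params: Δt=0.10467 u=1.12171 d=0.89150 q=0.47769 e^(-rΔt)=0.99854
t_6 payoffs: 92.2771 76.4188 56.4656 31.3600 0.0000 0.0000 0.0000
k=5: node(5,0) S=68.8872 payoff=84.8028 vs cont=84.5778 → 84.8028 [stop]  node(5,1) S=86.6755 payoff=67.0145 vs cont=66.7895 → 67.0145 [stop]  node(5,2) S=109.0571 payoff=44.6329 vs cont=44.4078 → 44.6329 [stop]  node(5,3) S=137.2182 payoff=16.4718 vs cont=16.3557 → 16.4718 [stop]  node(5,4) S=172.6512 payoff=0.0000 vs cont=0.0000 → 0.0000 [wait]  node(5,5) S=217.2338 payoff=0.0000 vs cont=0.0000 → 0.0000 [wait]
k=4: node(4,0) S=77.2712 payoff=76.4188 vs cont=76.1938 → 76.4188 [stop]  node(4,1) S=97.2244 payoff=56.4656 vs cont=56.2406 → 56.4656 [stop]  node(4,2) S=122.3300 payoff=31.3600 vs cont=31.1350 → 31.3600 [stop]  node(4,3) S=153.9185 payoff=0.0000 vs cont=8.5908 → 8.5908 [wait]  node(4,4) S=193.6639 payoff=0.0000 vs cont=0.0000 → 0.0000 [wait]
k=3: node(3,0) S=86.6755 payoff=67.0145 vs cont=66.7895 → 67.0145 [stop]  node(3,1) S=109.0571 payoff=44.6329 vs cont=44.4078 → 44.6329 [stop]  node(3,2) S=137.2182 payoff=16.4718 vs cont=20.4534 → 20.4534 [wait]  node(3,3) S=172.6512 payoff=0.0000 vs cont=4.4805 → 4.4805 [wait]
k=2: node(2,0) S=97.2244 payoff=56.4656 vs cont=56.2406 → 56.4656 [stop]  node(2,1) S=122.3300 payoff=31.3600 vs cont=33.0342 → 33.0342 [wait]  node(2,2) S=153.9185 payoff=0.0000 vs cont=12.8045 → 12.8045 [wait]
k=1: node(1,0) S=109.0571 payoff=44.6329 vs cont=45.2064 → 45.2064 [wait]  node(1,1) S=137.2182 payoff=16.4718 vs cont=23.3365 → 23.3365 [wait]
k=0: node(0,0) S=122.3300 payoff=31.3600 vs cont=34.7085 → 34.7085 [wait]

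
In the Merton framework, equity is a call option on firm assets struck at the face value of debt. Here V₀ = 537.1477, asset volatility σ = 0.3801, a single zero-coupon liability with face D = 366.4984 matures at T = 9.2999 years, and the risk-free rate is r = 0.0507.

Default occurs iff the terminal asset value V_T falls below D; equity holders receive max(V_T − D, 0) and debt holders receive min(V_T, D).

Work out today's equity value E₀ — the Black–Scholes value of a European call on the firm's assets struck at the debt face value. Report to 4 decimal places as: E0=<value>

E0=357.9962

Equity is a call on the firm's assets struck at D = 366.4984:
d₁ = [ln(V₀/D) + (r + σ²/2)T] / (σ√T)
   = [ln(537.1477/366.4984) + (0.0507 + 0.5·0.3801²)·9.2999] / (0.3801·√9.2999)
   = [0.382279 + 1.143311] / 1.159143 = 1.316136
d₂ = d₁ − σ√T = 1.316136 − 1.159143 = 0.156993
N(d₁) = 0.905936,  N(d₂) = 0.562375,  e^(−rT) = 0.624062
E₀ = V₀·N(d₁) − D·e^(−rT)·N(d₂)
   = 537.1477·0.905936 − 366.4984·0.624062·0.562375 = 357.996160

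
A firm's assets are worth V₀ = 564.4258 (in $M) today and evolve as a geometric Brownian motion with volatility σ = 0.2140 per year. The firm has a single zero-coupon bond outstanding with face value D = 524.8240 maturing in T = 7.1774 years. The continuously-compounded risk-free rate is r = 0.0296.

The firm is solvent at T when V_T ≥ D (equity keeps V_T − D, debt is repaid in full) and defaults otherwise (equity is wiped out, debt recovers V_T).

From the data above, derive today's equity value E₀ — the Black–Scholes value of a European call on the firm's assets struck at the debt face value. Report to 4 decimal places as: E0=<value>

E0=194.6240

Work the structural quantities from V₀ = 564.4258 against face 524.8240:
d₁ = [ln(V₀/D) + (r + σ²/2)T] / (σ√T)
   = [ln(564.4258/524.8240) + (0.0296 + 0.5·0.2140²)·7.1774] / (0.2140·√7.1774)
   = [0.072746 + 0.376799] / 0.573320 = 0.784108
d₂ = d₁ − σ√T = 0.784108 − 0.573320 = 0.210788
N(d₁) = 0.783512,  N(d₂) = 0.583474,  e^(−rT) = 0.808600
E₀ = V₀·N(d₁) − D·e^(−rT)·N(d₂)
   = 564.4258·0.783512 − 524.8240·0.808600·0.583474 = 194.623984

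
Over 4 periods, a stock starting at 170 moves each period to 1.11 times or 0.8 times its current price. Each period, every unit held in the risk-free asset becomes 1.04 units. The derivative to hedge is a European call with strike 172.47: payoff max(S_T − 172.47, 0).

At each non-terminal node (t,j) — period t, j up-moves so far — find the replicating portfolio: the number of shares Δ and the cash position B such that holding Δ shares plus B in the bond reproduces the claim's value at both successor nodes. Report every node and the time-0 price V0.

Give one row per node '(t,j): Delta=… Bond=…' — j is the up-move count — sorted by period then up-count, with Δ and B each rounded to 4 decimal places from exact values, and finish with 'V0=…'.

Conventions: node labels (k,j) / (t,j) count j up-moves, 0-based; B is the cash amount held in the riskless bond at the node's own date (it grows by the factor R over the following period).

(0,0): Delta=0.6568 Bond=-80.5280
(1,0): Delta=0.1778 Bond=-18.6018
(1,1): Delta=0.7575 Bond=-102.7504
(2,0): Delta=0.0000 Bond=0.0000
(2,1): Delta=0.2152 Bond=-24.9884
(2,2): Delta=0.8715 Bond=-130.7398
(3,0): Delta=0.0000 Bond=0.0000
(3,1): Delta=0.0000 Bond=0.0000
(3,2): Delta=0.2604 Bond=-33.5678
(3,3): Delta=1.0000 Bond=-165.8365
V0=31.1341

Arbitrage-free pricing uses the up-move probability p* = (R−d)/(u−d) = 0.7742, discounting each step at R = 1.04.
Terminal payoffs: V(4,0)=0.0000, V(4,1)=0.0000, V(4,2)=0.0000, V(4,3)=13.5278, V(4,4)=85.6020
  t=3,j=0: stock 87.0400 → up 96.6144 (V=0.0000), down 69.6320 (V=0.0000). Price 0.0000; hedge Δ=0.0000, bond B=0.0000.
  t=3,j=1: stock 120.7680 → up 134.0525 (V=0.0000), down 96.6144 (V=0.0000). Price 0.0000; hedge Δ=0.0000, bond B=0.0000.
  t=3,j=2: stock 167.5656 → up 185.9978 (V=13.5278), down 134.0525 (V=0.0000). Price 10.0703; hedge Δ=0.2604, bond B=-33.5678.
  t=3,j=3: stock 232.4973 → up 258.0720 (V=85.6020), down 185.9978 (V=13.5278). Price 66.6607; hedge Δ=1.0000, bond B=-165.8365.
  t=2,j=0: stock 108.8000 → up 120.7680 (V=0.0000), down 87.0400 (V=0.0000). Price 0.0000; hedge Δ=0.0000, bond B=0.0000.
  t=2,j=1: stock 150.9600 → up 167.5656 (V=10.0703), down 120.7680 (V=0.0000). Price 7.4965; hedge Δ=0.2152, bond B=-24.9884.
  t=2,j=2: stock 209.4570 → up 232.4973 (V=66.6607), down 167.5656 (V=10.0703). Price 51.8099; hedge Δ=0.8715, bond B=-130.7398.
  t=1,j=0: stock 136.0000 → up 150.9600 (V=7.4965), down 108.8000 (V=0.0000). Price 5.5805; hedge Δ=0.1778, bond B=-18.6018.
  t=1,j=1: stock 188.7000 → up 209.4570 (V=51.8099), down 150.9600 (V=7.4965). Price 40.1958; hedge Δ=0.7575, bond B=-102.7504.
  t=0,j=0: stock 170.0000 → up 188.7000 (V=40.1958), down 136.0000 (V=5.5805). Price 31.1341; hedge Δ=0.6568, bond B=-80.5280.
Sanity check at the root: Δ(0,0)·S0 + B(0,0) reproduces V0 = 31.1341.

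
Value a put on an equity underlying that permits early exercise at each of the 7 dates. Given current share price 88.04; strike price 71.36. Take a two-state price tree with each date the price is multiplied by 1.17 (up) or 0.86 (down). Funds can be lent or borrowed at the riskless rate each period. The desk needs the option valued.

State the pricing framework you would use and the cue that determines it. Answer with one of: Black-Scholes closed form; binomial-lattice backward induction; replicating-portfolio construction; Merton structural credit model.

framework: binomial-lattice backward induction

Key observation: the put (strike 71.36 on spot 88.04) is American-style on a 7-step discrete price model, so the early-exercise decision at every node requires stepwise backward valuation — a closed form cannot price the exercise right.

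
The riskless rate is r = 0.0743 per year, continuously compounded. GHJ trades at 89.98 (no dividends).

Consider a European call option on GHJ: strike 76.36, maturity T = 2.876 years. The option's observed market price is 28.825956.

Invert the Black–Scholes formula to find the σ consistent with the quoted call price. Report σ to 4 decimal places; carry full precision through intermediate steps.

sigma = 0.1465

At σ = 0.1465 the Black–Scholes value reproduces the quote:
σ√T = 0.1465·√2.876 = 0.248446
d₁ = (ln(S/K) + (r+σ²/2)T) / (σ√T) = (ln(89.98/76.36) + (0.0743+0.1465²/2)·2.876) / 0.248446 = (0.164128 + 0.244550) / 0.248446 = 1.644936
d₂ = d₁ − σ√T = 1.644936 − 0.248446 = 1.396490
e^{−rT} = 0.807601
N(d₁) = 0.950009,  N(d₂) = 0.918717
V = S·N(d₁) − K·e^{−rT}·N(d₂) = 85.481769 − 56.655812 = 28.825956 (the observed quote) — the price is monotone increasing in volatility, hence this σ is the only solution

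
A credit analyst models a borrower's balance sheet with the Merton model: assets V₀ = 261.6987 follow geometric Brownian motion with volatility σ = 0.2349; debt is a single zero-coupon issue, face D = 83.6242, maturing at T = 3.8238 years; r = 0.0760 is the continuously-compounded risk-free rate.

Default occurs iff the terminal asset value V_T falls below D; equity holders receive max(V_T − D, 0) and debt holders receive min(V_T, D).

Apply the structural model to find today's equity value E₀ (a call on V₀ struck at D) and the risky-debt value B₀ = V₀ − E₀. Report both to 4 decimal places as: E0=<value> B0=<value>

E0=199.1783 B0=62.5204

Work the structural quantities from V₀ = 261.6987 against face 83.6242:
d₁ = [ln(V₀/D) + (r + σ²/2)T] / (σ√T)
   = [ln(261.6987/83.6242) + (0.0760 + 0.5·0.2349²)·3.8238] / (0.2349·√3.8238)
   = [1.140861 + 0.396104] / 0.459336 = 3.346056
d₂ = d₁ − σ√T = 3.346056 − 0.459336 = 2.886720
N(d₁) = 0.999590,  N(d₂) = 0.998054,  e^(−rT) = 0.747808
E₀ = V₀·N(d₁) − D·e^(−rT)·N(d₂)
   = 261.6987·0.999590 − 83.6242·0.747808·0.998054 = 199.178302
B₀ = V₀ − E₀ = 261.6987 − 199.178302 = 62.520398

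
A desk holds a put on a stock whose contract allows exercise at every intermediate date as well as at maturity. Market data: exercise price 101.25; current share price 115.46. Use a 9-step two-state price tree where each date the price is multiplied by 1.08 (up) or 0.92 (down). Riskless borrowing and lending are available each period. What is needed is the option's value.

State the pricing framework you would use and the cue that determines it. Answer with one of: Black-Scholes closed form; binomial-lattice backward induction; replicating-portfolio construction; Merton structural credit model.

Key observation: an American put (K = 101.25, S₀ = 115.46) on a 9-date tree has no closed form — the optimal stopping decision is embedded and must be resolved recursively from expiry.

framework: binomial-lattice backward induction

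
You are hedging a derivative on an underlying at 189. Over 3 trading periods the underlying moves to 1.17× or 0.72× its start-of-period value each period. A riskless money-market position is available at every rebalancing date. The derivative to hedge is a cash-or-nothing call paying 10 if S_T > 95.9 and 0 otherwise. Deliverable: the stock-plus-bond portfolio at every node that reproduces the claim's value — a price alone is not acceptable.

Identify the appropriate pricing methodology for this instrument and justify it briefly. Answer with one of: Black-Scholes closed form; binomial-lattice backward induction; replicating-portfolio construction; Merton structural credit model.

Key observation: the task asks for the hedge itself — share and bond holdings at every node of the 3-period tree on spot 189 with factors 1.17/0.72 — which is exactly what the replicating-portfolio construction produces.

framework: replicating-portfolio construction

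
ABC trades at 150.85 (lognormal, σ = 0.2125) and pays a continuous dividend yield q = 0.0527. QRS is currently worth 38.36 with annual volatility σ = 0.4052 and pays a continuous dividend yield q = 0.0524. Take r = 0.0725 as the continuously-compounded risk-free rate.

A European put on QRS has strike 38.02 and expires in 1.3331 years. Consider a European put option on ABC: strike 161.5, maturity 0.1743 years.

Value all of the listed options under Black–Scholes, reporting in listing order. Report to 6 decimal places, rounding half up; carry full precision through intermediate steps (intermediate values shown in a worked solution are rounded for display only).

[QRS put K=38.02]
σ√T = 0.4052·√1.3331 = 0.467844
d₁ = (ln(S/K) + (r−q+σ²/2)T) / (σ√T) = (ln(38.36/38.02) + (0.0725−0.0524+0.4052²/2)·1.3331) / 0.467844 = (0.008903 + 0.136234) / 0.467844 = 0.310226
d₂ = d₁ − σ√T = 0.310226 − 0.467844 = -0.157618
e^{−rT} = 0.907874
e^{−qT} = 0.932530
N(−d₁) = 0.378195,  N(−d₂) = 0.562621
price = K·e^{−rT}·N(−d₂) − S·e^{−qT}·N(−d₁) = 19.420200 − 13.528718 = 5.891482
[ABC put K=161.5]
σ√T = 0.2125·√0.1743 = 0.088717
d₁ = (ln(S/K) + (r−q+σ²/2)T) / (σ√T) = (ln(150.85/161.5) + (0.0725−0.0527+0.2125²/2)·0.1743) / 0.088717 = (-0.068219 + 0.007387) / 0.088717 = -0.685692
d₂ = d₁ − σ√T = -0.685692 − 0.088717 = -0.774409
e^{−rT} = 0.987443
e^{−qT} = 0.990856
N(−d₁) = 0.753546,  N(−d₂) = 0.780656
price = K·e^{−rT}·N(−d₂) − S·e^{−qT}·N(−d₁) = 124.492721 − 112.633105 = 11.859616

price(QRS put K=38.02) = 5.891482
price(ABC put K=161.5) = 11.859616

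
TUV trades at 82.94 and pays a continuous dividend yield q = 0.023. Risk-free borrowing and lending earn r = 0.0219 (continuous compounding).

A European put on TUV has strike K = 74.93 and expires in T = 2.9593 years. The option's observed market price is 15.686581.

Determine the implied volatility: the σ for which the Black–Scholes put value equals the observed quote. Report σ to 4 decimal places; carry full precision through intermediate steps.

sigma = 0.3839

At σ = 0.3839 the Black–Scholes value reproduces the quote:
σ√T = 0.3839·√2.9593 = 0.660408
d₁ = (ln(S/K) + (r−q+σ²/2)T) / (σ√T) = (ln(82.94/74.93) + (0.0219−0.023+0.3839²/2)·2.9593) / 0.660408 = (0.101563 + 0.214814) / 0.660408 = 0.479063
d₂ = d₁ − σ√T = 0.479063 − 0.660408 = -0.181345
e^{−rT} = 0.937247
e^{−qT} = 0.934201
N(−d₁) = 0.315947,  N(−d₂) = 0.571952
V = K·e^{−rT}·N(−d₂) − S·e^{−qT}·N(−d₁) = 40.166961 − 24.480380 = 15.686581 (the quoted price), and the Black–Scholes price is strictly increasing in σ, so σ is unique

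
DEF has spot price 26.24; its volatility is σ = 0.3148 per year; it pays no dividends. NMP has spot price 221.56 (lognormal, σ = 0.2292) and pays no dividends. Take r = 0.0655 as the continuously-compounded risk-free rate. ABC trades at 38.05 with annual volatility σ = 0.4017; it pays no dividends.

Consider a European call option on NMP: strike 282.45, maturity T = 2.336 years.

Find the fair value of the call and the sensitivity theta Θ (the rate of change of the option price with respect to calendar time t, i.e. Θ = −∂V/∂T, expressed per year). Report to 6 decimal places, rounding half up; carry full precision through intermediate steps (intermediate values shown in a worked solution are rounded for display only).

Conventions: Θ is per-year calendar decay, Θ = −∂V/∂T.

price = 22.887232
Θ = -11.893124

σ√T = 0.2292·√2.336 = 0.350309
d₁ = (ln(S/K) + (r+σ²/2)T) / (σ√T) = (ln(221.56/282.45) + (0.0655+0.2292²/2)·2.336) / 0.350309 = (-0.242808 + 0.214366) / 0.350309 = -0.081191
d₂ = d₁ − σ√T = -0.081191 − 0.350309 = -0.431500
e^{−rT} = 0.858123
N(d₁) = 0.467645,  N(d₂) = 0.333052
Call price V = S·N(d₁) − K·e^{−rT}·N(d₂) = 103.611416 − 80.724184 = 22.887232
φ(d₁) = (1/√(2π))·e^{−d₁²/2} = 0.397630
Θ = −S·φ(d₁)·σ/(2√T) − r·K·e^{−rT}·N(d₂) = −6.605690 − 5.287434 = -11.893124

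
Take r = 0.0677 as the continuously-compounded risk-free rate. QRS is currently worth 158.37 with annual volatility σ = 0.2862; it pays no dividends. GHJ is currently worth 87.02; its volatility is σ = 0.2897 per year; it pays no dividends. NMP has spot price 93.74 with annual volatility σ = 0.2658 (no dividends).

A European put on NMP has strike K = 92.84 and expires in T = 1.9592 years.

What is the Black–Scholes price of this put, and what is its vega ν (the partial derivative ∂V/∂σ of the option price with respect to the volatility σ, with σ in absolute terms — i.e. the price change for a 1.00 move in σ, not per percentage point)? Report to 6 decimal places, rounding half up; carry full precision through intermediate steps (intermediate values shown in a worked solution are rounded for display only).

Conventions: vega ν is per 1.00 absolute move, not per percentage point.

σ√T = 0.2658·√1.9592 = 0.372044
d₁ = (ln(S/K) + (r+σ²/2)T) / (σ√T) = (ln(93.74/92.84) + (0.0677+0.2658²/2)·1.9592) / 0.372044 = (0.009647 + 0.201846) / 0.372044 = 0.568464
d₂ = d₁ − σ√T = 0.568464 − 0.372044 = 0.196420
e^{−rT} = 0.875782
N(−d₁) = 0.284860,  N(−d₂) = 0.422141
Put price V = K·e^{−rT}·N(−d₂) − S·N(−d₁) = 34.323260 − 26.702775 = 7.620485
φ(d₁) = (1/√(2π))·e^{−d₁²/2} = 0.339421
ν = S·φ(d₁)·√T = 44.535157

price = 7.620485
ν = 44.535157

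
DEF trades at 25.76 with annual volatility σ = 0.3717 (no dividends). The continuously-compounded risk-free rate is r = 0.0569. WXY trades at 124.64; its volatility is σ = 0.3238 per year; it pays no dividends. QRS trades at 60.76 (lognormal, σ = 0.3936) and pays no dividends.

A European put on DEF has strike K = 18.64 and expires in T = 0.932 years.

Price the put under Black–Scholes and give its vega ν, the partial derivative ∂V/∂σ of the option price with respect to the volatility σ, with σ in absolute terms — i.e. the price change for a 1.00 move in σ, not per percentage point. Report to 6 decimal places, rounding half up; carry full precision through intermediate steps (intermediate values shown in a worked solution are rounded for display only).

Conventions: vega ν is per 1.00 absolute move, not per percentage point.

σ√T = 0.3717·√0.932 = 0.358840
d₁ = (ln(S/K) + (r+σ²/2)T) / (σ√T) = (ln(25.76/18.64) + (0.0569+0.3717²/2)·0.932) / 0.358840 = (0.323513 + 0.117414) / 0.358840 = 1.228757
d₂ = d₁ − σ√T = 1.228757 − 0.358840 = 0.869917
e^{−rT} = 0.948351
N(−d₁) = 0.109581,  N(−d₂) = 0.192173
Put price V = K·e^{−rT}·N(−d₂) − S·N(−d₁) = 3.397088 − 2.822818 = 0.574270
φ(d₁) = (1/√(2π))·e^{−d₁²/2} = 0.187522
ν = S·φ(d₁)·√T = 4.663429

price = 0.574270
ν = 4.663429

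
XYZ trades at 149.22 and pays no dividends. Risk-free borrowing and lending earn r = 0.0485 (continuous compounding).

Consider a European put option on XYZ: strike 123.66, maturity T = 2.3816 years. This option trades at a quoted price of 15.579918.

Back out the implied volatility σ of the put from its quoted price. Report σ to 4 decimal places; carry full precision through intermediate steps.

At σ = 0.4014 the Black–Scholes value reproduces the quote:
σ√T = 0.4014·√2.3816 = 0.619458
d₁ = (ln(S/K) + (r+σ²/2)T) / (σ√T) = (ln(149.22/123.66) + (0.0485+0.4014²/2)·2.3816) / 0.619458 = (0.187886 + 0.307372) / 0.619458 = 0.799501
d₂ = d₁ − σ√T = 0.799501 − 0.619458 = 0.180044
e^{−rT} = 0.890914
N(−d₁) = 0.212000,  N(−d₂) = 0.428559
V = K·e^{−rT}·N(−d₂) − S·N(−d₁) = 47.214535 − 31.634616 = 15.579918 (equal to the quote); since ∂V/∂σ > 0 for all σ, the implied volatility is unique

sigma = 0.4014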